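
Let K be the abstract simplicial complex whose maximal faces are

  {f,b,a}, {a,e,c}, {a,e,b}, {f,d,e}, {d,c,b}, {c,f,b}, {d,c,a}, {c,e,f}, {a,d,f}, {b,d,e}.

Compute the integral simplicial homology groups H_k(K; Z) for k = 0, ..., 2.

H_0 ≅ Z,  H_1 ≅ Z_2,  H_2 = 0.

Order the vertices as a < b < c < d < e < f. Listing each simplex with vertices in this order, K has dimension 2 with simplices:

  0-simplices (6): a, b, c, d, e, f
  1-simplices (15): ab, ac, ad, ae, af, bc, bd, be, bf, cd, ce, cf, de, df, ef
  2-simplices (10): abe, abf, acd, ace, adf, bcd, bcf, bde, cef, def

so the chain groups are C_0 ≅ Z^6, C_1 ≅ Z^15, C_2 ≅ Z^10.

Boundary ∂_1: C_1 → C_0 is given by ∂[p,q] = [q] − [p]. For instance
  ∂bf = f − b.
This gives a 6×15 integer matrix of rank 5; reducing to Smith normal form yields diagonal entries (1,1,1,1,1).

The boundary map ∂_2: C_2 → C_1 sends each 2-simplex [p,q,r] to [q,r] − [p,r] + [p,q]. For instance
  ∂bde = de − be + bd,
  ∂def = ef − df + de.
The resulting 15×10 matrix has rank 10, and its Smith normal form has invariant factors (1,1,1,1,1,1,1,1,1,2).

Now H_k = ker ∂_k / im ∂_{k+1}, so:

  H_0: rank C_0 − rank ∂_1 = 6 − 5 = 1, and the invariant factors of ∂_1 are all 1, so H_0 ≅ Z.
  H_1: rank ker ∂_1 − rank ∂_2 = (15 − 5) − 10 = 0, and ∂_2 has invariant factor 2 > 1, so H_1 ≅ Z_2.
  H_2: rank ker ∂_2 − rank ∂_3 = (10 − 10) − 0 = 0, and there is no ∂_3, so H_2 ≅ 0.

(K is a triangulation of the real projective plane RP^2.)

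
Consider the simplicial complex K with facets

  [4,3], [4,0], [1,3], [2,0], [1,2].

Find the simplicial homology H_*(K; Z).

H_0 ≅ Z,  H_1 ≅ Z.

We work with the vertex ordering 0 < 1 < 2 < 3 < 4. The simplices of K, each written with vertices in increasing order, are:

  0-simplices (5): [0], [1], [2], [3], [4]
  1-simplices (5): [0,2], [0,4], [1,2], [1,3], [3,4]

so the chain groups are C_0 ≅ Z^5, C_1 ≅ Z^5.

∂_1: C_1 → C_0 is given by ∂[p,q] = [q] − [p].
The resulting 5×5 matrix has rank 4, and its Smith normal form has invariant factors (1,1,1,1).

Reading off H_k = ker ∂_k / im ∂_{k+1}:

  H_0: rank C_0 − rank ∂_1 = 5 − 4 = 1, and the invariant factors of ∂_1 are all 1, so H_0 = Z.
  H_1: rank ker ∂_1 − rank ∂_2 = (5 − 4) − 0 = 1, and there is no ∂_2, so H_1 = Z.

(K is a triangulation of the circle S^1.)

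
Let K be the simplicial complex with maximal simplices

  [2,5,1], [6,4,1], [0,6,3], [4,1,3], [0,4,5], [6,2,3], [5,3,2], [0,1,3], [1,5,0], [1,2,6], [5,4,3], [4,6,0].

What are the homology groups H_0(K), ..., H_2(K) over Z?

H_0 ≅ Z,  H_1 ≅ Z/2,  H_2 = 0.

We work with the vertex ordering 0 < 1 < 2 < 3 < 4 < 5 < 6. The simplices of K, each written with vertices in increasing order, are:

  0-simplices (7): [0], [1], [2], [3], [4], [5], [6]
  1-simplices (18): [0,1], [0,3], [0,4], [0,5], [0,6], [1,2], [1,3], [1,4], [1,5], [1,6], [2,3], [2,5], [2,6], [3,4], [3,5], [3,6], [4,5], [4,6]
  2-simplices (12): [0,1,3], [0,1,5], [0,3,6], [0,4,5], [0,4,6], [1,2,5], [1,2,6], [1,3,4], [1,4,6], [2,3,5], [2,3,6], [3,4,5]

giving chain groups C_0 ≅ Z^7, C_1 ≅ Z^18, C_2 ≅ Z^12.

Boundary ∂_1: C_1 → C_0 maps an edge to its endpoints' difference, ∂[p,q] = q − p.
This gives a 7×18 integer matrix of rank 6; reducing to Smith normal form yields diagonal entries (1,1,1,1,1,1).

∂_2: C_2 → C_1 acts by ∂[p,q,r] = [q,r] − [p,r] + [p,q]. For instance
  ∂[2,3,6] = [3,6] − [2,6] + [2,3],
  ∂[2,3,5] = [3,5] − [2,5] + [2,3].
The resulting 18×12 matrix has rank 12, and its Smith normal form has invariant factors (1,1,1,1,1,1,1,1,1,1,1,2).

Computing H_k = (kernel of ∂_k) / (image of ∂_{k+1}):

  H_0: rank C_0 − rank ∂_1 = 7 − 6 = 1, and the invariant factors of ∂_1 are all 1, so H_0 = Z.
  H_1: rank ker ∂_1 − rank ∂_2 = (18 − 6) − 12 = 0, and ∂_2 has invariant factor 2 > 1, so H_1 = Z/2.
  H_2: rank ker ∂_2 − rank ∂_3 = (12 − 12) − 0 = 0, and there is no ∂_3, so H_2 = 0.

As a check, the Euler characteristic is 7 − 18 + 12 = 1, which agrees with 1 − 0 + 0 = 1.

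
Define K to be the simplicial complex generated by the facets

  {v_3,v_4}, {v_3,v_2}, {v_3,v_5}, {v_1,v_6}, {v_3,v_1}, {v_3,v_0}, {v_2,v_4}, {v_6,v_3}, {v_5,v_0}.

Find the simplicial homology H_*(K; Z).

H_0 ≅ Z,  H_1 ≅ Z^3.

Take the total order v_0 < v_1 < v_2 < v_3 < v_4 < v_5 < v_6 on the vertex set. Then K (dimension 1) consists of the simplices:

  0-simplices (7): [v_0], [v_1], [v_2], [v_3], [v_4], [v_5], [v_6]
  1-simplices (9): [v_0,v_3], [v_0,v_5], [v_1,v_3], [v_1,v_6], [v_2,v_3], [v_2,v_4], [v_3,v_4], [v_3,v_5], [v_3,v_6]

giving chain groups C_0 ≅ Z^7, C_1 ≅ Z^9.

Boundary ∂_1: C_1 → C_0 sends each edge [p,q] (with p < q) to q − p.
The resulting 7×9 matrix has rank 6, and its Smith normal form has invariant factors (1,1,1,1,1,1).

Computing H_k = (kernel of ∂_k) / (image of ∂_{k+1}):

  H_0: rank C_0 − rank ∂_1 = 7 − 6 = 1, and the invariant factors of ∂_1 are all 1, so H_0 ≅ Z.
  H_1: rank ker ∂_1 − rank ∂_2 = (9 − 6) − 0 = 3, and there is no ∂_2, so H_1 ≅ Z^3.

(K is a triangulation of a wedge of 3 circles.)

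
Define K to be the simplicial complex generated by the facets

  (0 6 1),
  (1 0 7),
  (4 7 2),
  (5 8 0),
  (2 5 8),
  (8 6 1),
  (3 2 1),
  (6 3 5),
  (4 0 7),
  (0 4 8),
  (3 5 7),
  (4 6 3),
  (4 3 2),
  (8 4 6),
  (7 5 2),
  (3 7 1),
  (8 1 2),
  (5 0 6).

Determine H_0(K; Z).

Order the vertices as 0 < 1 < 2 < 3 < 4 < 5 < 6 < 7 < 8. Listing each simplex with vertices in this order, K has dimension 2 with simplices:

  0-simplices (9): [0], [1], [2], [3], [4], [5], [6], [7], [8]
  1-simplices (27): (27 of them)
  2-simplices (18): [0,1,6], [0,1,7], [0,4,7], [0,4,8], [0,5,6], [0,5,8], [1,2,3], [1,2,8], [1,3,7], [1,6,8], [2,3,4], [2,4,7], [2,5,7], [2,5,8], [3,4,6], [3,5,6], [3,5,7], [4,6,8]

Hence C_0 ≅ Z^9, C_1 ≅ Z^27, C_2 ≅ Z^18.

∂_1: C_1 → C_0 maps an edge to its endpoints' difference, ∂[p,q] = q − p. For instance
  ∂[4,6] = [6] − [4].
The resulting 9×27 matrix has rank 8, and its Smith normal form has invariant factors (1,1,1,1,1,1,1,1).

∂_2: C_2 → C_1 acts by ∂[p,q,r] = [q,r] − [p,r] + [p,q]. For instance
  ∂[3,4,6] = [4,6] − [3,6] + [3,4],
  ∂[3,5,7] = [5,7] − [3,7] + [3,5].
The resulting 27×18 matrix has rank 18, and its Smith normal form has invariant factors (1,1,1,1,1,1,1,1,1,1,1,1,1,1,1,1,1,2).

Reading off H_k = ker ∂_k / im ∂_{k+1}:

  H_0: rank C_0 − rank ∂_1 = 9 − 8 = 1, and the invariant factors of ∂_1 are all 1, so H_0 ≅ Z.

H_0 ≅ Z.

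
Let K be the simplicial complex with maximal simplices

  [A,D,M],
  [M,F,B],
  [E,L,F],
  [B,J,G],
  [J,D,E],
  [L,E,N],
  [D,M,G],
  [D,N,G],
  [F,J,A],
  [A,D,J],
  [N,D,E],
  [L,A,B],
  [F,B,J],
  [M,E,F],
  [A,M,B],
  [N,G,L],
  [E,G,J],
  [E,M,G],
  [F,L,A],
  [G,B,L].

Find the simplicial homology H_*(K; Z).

H_0 ≅ Z,  H_1 ≅ Z × Z/2,  H_2 = 0.

Take the total order A < B < D < E < F < G < J < L < M < N on the vertex set. Then K (dimension 2) consists of the simplices:

  0-simplices (10): A, B, D, E, F, G, J, L, M, N
  1-simplices (30): AB, AD, AF, AJ, AL, AM, BF, BG, BJ, BL, BM, DE, DG, DJ, DM, DN, EF, EG, EJ, EL, EM, EN, FJ, FL, FM, GJ, GL, GM, GN, LN
  2-simplices (20): ABL, ABM, ADJ, ADM, AFJ, AFL, BFJ, BFM, BGJ, BGL, DEJ, DEN, DGM, DGN, EFL, EFM, EGJ, EGM, ELN, GLN

so the chain groups are C_0 ≅ Z^10, C_1 ≅ Z^30, C_2 ≅ Z^20.

∂_1: C_1 → C_0 is given by ∂[p,q] = [q] − [p]. For instance
  ∂EJ = J − E.
The resulting 10×30 matrix has rank 9, and its Smith normal form has invariant factors (1,1,1,1,1,1,1,1,1).

Boundary ∂_2: C_2 → C_1 maps a triangle to the signed sum of its edges. For instance
  ∂DGM = GM − DM + DG,
  ∂EFL = FL − EL + EF.
The 30×20 boundary matrix has rank 20 and Smith normal form diag(1,1,1,1,1,1,1,1,1,1,1,1,1,1,1,1,1,1,1,2).

Now H_k = ker ∂_k / im ∂_{k+1}, so:

  H_0: rank C_0 − rank ∂_1 = 10 − 9 = 1, and the invariant factors of ∂_1 are all 1, so H_0 ≅ Z.
  H_1: rank ker ∂_1 − rank ∂_2 = (30 − 9) − 20 = 1, and ∂_2 has invariant factor 2 > 1, so H_1 ≅ Z × Z/2.
  H_2: rank ker ∂_2 − rank ∂_3 = (20 − 20) − 0 = 0, and there is no ∂_3, so H_2 ≅ 0.

(K is a triangulation of the Klein bottle.)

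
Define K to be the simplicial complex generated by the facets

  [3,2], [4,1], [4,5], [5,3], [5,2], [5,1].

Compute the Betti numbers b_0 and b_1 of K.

b_0 = 1, b_1 = 2.

Order the vertices as 1 < 2 < 3 < 4 < 5. Listing each simplex with vertices in this order, K has dimension 1 with simplices:

  0-simplices (5): [1], [2], [3], [4], [5]
  1-simplices (6): [1,4], [1,5], [2,3], [2,5], [3,5], [4,5]

Hence C_0 ≅ Z^5, C_1 ≅ Z^6.

∂_1: C_1 → C_0 sends each edge [p,q] (with p < q) to q − p.
The 5×6 boundary matrix has rank 4 and Smith normal form diag(1,1,1,1).

From H_k ≅ ker(∂_k) / im(∂_{k+1}) we obtain:

  H_0: rank C_0 − rank ∂_1 = 5 − 4 = 1, and the invariant factors of ∂_1 are all 1, so H_0 = Z.
  H_1: rank ker ∂_1 − rank ∂_2 = (6 − 4) − 0 = 2, and there is no ∂_2, so H_1 = Z^2.

As a check, the Euler characteristic is 5 − 6 = -1, which agrees with 1 − 2 = -1.

Hence the Betti numbers are b_0 = 1, b_1 = 2.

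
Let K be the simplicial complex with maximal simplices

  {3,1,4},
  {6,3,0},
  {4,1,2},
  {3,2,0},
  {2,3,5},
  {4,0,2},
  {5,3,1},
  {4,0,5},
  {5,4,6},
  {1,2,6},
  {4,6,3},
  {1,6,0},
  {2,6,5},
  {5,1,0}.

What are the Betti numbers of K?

b_0 = 1, b_1 = 2, b_2 = 1.

Order the vertices as 0 < 1 < 2 < 3 < 4 < 5 < 6. Listing each simplex with vertices in this order, K has dimension 2 with simplices:

  0-simplices (7): [0], [1], [2], [3], [4], [5], [6]
  1-simplices (21): [0,1], [0,2], [0,3], [0,4], [0,5], [0,6], [1,2], [1,3], [1,4], [1,5], [1,6], [2,3], [2,4], [2,5], [2,6], [3,4], [3,5], [3,6], [4,5], [4,6], [5,6]
  2-simplices (14): [0,1,5], [0,1,6], [0,2,3], [0,2,4], [0,3,6], [0,4,5], [1,2,4], [1,2,6], [1,3,4], [1,3,5], [2,3,5], [2,5,6], [3,4,6], [4,5,6]

giving chain groups C_0 ≅ Z^7, C_1 ≅ Z^21, C_2 ≅ Z^14.

Boundary ∂_1: C_1 → C_0 sends each edge [p,q] (with p < q) to q − p. For instance
  ∂[1,3] = [3] − [1].
As a 7×21 matrix over Z this has rank 6, with invariant factors (1,1,1,1,1,1).

∂_2: C_2 → C_1 sends each 2-simplex [p,q,r] to [q,r] − [p,r] + [p,q]. For instance
  ∂[1,2,4] = [2,4] − [1,4] + [1,2],
  ∂[1,3,4] = [3,4] − [1,4] + [1,3].
The resulting 21×14 matrix has rank 13, and its Smith normal form has invariant factors (1,1,1,1,1,1,1,1,1,1,1,1,1).

Reading off H_k = ker ∂_k / im ∂_{k+1}:

  H_0: rank C_0 − rank ∂_1 = 7 − 6 = 1, and the invariant factors of ∂_1 are all 1, so H_0 = Z.
  H_1: rank ker ∂_1 − rank ∂_2 = (21 − 6) − 13 = 2, and the invariant factors of ∂_2 are all 1, so H_1 = Z^2.
  H_2: rank ker ∂_2 − rank ∂_3 = (14 − 13) − 0 = 1, and there is no ∂_3, so H_2 = Z.

Hence the Betti numbers are b_0 = 1, b_1 = 2, b_2 = 1.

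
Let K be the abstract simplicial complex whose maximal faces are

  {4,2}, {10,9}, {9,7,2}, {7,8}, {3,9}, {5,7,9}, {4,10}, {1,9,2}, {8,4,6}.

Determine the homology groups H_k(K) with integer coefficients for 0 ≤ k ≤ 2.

Fix the vertex order 1 < 2 < 3 < 4 < 5 < 6 < 7 < 8 < 9 < 10 and write every simplex with vertices in increasing order. Then dim K = 2 and the simplices of K are:

  0-simplices (10): [1], [2], [3], [4], [5], [6], [7], [8], [9], [10]
  1-simplices (15): [1,2], [1,9], [2,4], [2,7], [2,9], [3,9], [4,6], [4,8], [4,10], [5,7], [5,9], [6,8], [7,8], [7,9], [9,10]
  2-simplices (4): [1,2,9], [2,7,9], [4,6,8], [5,7,9]

so the chain groups are C_0 ≅ Z^10, C_1 ≅ Z^15, C_2 ≅ Z^4.

Boundary ∂_1: C_1 → C_0 maps an edge to its endpoints' difference, ∂[p,q] = q − p. For instance
  ∂[9,10] = [10] − [9].
The resulting 10×15 matrix has rank 9, and its Smith normal form has invariant factors (1,1,1,1,1,1,1,1,1).

The boundary map ∂_2: C_2 → C_1 acts by ∂[p,q,r] = [q,r] − [p,r] + [p,q]. For instance
  ∂[1,2,9] = [2,9] − [1,9] + [1,2],
  ∂[5,7,9] = [7,9] − [5,9] + [5,7].
As a 15×4 matrix over Z this has rank 4, with invariant factors (1,1,1,1).

Computing H_k = (kernel of ∂_k) / (image of ∂_{k+1}):

  H_0: rank C_0 − rank ∂_1 = 10 − 9 = 1, and the invariant factors of ∂_1 are all 1, so H_0 ≅ Z.
  H_1: rank ker ∂_1 − rank ∂_2 = (15 − 9) − 4 = 2, and the invariant factors of ∂_2 are all 1, so H_1 ≅ Z^2.
  H_2: rank ker ∂_2 − rank ∂_3 = (4 − 4) − 0 = 0, and there is no ∂_3, so H_2 ≅ 0.

As a check, the Euler characteristic is 10 − 15 + 4 = -1, which agrees with 1 − 2 + 0 = -1.

H_0 = Z,  H_1 = Z^2,  H_2 = 0.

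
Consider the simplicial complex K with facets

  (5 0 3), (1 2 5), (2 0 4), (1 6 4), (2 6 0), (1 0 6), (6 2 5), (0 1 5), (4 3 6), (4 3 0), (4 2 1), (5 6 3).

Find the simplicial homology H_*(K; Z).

H_0 ≅ Z,  H_1 ≅ Z/2,  H_2 = 0.

Take the total order 0 < 1 < 2 < 3 < 4 < 5 < 6 on the vertex set. Then K (dimension 2) consists of the simplices:

  0-simplices (7): [0], [1], [2], [3], [4], [5], [6]
  1-simplices (18): [0,1], [0,2], [0,3], [0,4], [0,5], [0,6], [1,2], [1,4], [1,5], [1,6], [2,4], [2,5], [2,6], [3,4], [3,5], [3,6], [4,6], [5,6]
  2-simplices (12): [0,1,5], [0,1,6], [0,2,4], [0,2,6], [0,3,4], [0,3,5], [1,2,4], [1,2,5], [1,4,6], [2,5,6], [3,4,6], [3,5,6]

Hence C_0 ≅ Z^7, C_1 ≅ Z^18, C_2 ≅ Z^12.

∂_1: C_1 → C_0 maps an edge to its endpoints' difference, ∂[p,q] = q − p. For instance
  ∂[2,4] = [4] − [2].
This gives a 7×18 integer matrix of rank 6; reducing to Smith normal form yields diagonal entries (1,1,1,1,1,1).

∂_2: C_2 → C_1 sends each 2-simplex [p,q,r] to [q,r] − [p,r] + [p,q]. For instance
  ∂[0,2,4] = [2,4] − [0,4] + [0,2],
  ∂[2,5,6] = [5,6] − [2,6] + [2,5].
The 18×12 boundary matrix has rank 12 and Smith normal form diag(1,1,1,1,1,1,1,1,1,1,1,2).

Now H_k = ker ∂_k / im ∂_{k+1}, so:

  H_0: rank C_0 − rank ∂_1 = 7 − 6 = 1, and the invariant factors of ∂_1 are all 1, so H_0 = Z.
  H_1: rank ker ∂_1 − rank ∂_2 = (18 − 6) − 12 = 0, and ∂_2 has invariant factor 2 > 1, so H_1 = Z/2.
  H_2: rank ker ∂_2 − rank ∂_3 = (12 − 12) − 0 = 0, and there is no ∂_3, so H_2 = 0.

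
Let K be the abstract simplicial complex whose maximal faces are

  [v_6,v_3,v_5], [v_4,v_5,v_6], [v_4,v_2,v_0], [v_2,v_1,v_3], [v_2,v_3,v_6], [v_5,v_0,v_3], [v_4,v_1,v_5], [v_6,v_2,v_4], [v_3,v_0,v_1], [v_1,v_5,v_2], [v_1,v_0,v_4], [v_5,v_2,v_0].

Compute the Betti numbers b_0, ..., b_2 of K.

Fix the vertex order v_0 < v_1 < v_2 < v_3 < v_4 < v_5 < v_6 and write every simplex with vertices in increasing order. Then dim K = 2 and the simplices of K are:

  0-simplices (7): [v_0], [v_1], [v_2], [v_3], [v_4], [v_5], [v_6]
  1-simplices (18): (18 of them)
  2-simplices (12): (12 of them)

giving chain groups C_0 ≅ Z^7, C_1 ≅ Z^18, C_2 ≅ Z^12.

The boundary map ∂_1: C_1 → C_0 maps an edge to its endpoints' difference, ∂[p,q] = q − p. For instance
  ∂[v_5,v_6] = [v_6] − [v_5].
This gives a 7×18 integer matrix of rank 6; reducing to Smith normal form yields diagonal entries (1,1,1,1,1,1).

∂_2: C_2 → C_1 maps a triangle to the signed sum of its edges. For instance
  ∂[v_0,v_1,v_4] = [v_1,v_4] − [v_0,v_4] + [v_0,v_1],
  ∂[v_1,v_4,v_5] = [v_4,v_5] − [v_1,v_5] + [v_1,v_4].
This gives a 18×12 integer matrix of rank 12; reducing to Smith normal form yields diagonal entries (1,1,1,1,1,1,1,1,1,1,1,2).

Now H_k = ker ∂_k / im ∂_{k+1}, so:

  H_0: rank C_0 − rank ∂_1 = 7 − 6 = 1, and the invariant factors of ∂_1 are all 1, so H_0 = Z.
  H_1: rank ker ∂_1 − rank ∂_2 = (18 − 6) − 12 = 0, and ∂_2 has invariant factor 2 > 1, so H_1 = Z/2Z.
  H_2: rank ker ∂_2 − rank ∂_3 = (12 − 12) − 0 = 0, and there is no ∂_3, so H_2 = 0.

Hence the Betti numbers are b_0 = 1, b_1 = 0, b_2 = 0.

b_0 = 1, b_1 = 0, b_2 = 0.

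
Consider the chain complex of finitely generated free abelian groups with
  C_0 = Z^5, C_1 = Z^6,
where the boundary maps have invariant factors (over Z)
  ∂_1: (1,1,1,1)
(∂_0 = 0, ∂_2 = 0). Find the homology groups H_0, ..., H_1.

H_0 ≅ Z,  H_1 ≅ Z^2.

H_0: b_0 = 5 − 0 − 4 = 1; torsion from ∂_1 factors > 1: none. So H_0 ≅ Z.
H_1: b_1 = 6 − 4 − 0 = 2; torsion from ∂_2 factors > 1: none. So H_1 ≅ Z^2.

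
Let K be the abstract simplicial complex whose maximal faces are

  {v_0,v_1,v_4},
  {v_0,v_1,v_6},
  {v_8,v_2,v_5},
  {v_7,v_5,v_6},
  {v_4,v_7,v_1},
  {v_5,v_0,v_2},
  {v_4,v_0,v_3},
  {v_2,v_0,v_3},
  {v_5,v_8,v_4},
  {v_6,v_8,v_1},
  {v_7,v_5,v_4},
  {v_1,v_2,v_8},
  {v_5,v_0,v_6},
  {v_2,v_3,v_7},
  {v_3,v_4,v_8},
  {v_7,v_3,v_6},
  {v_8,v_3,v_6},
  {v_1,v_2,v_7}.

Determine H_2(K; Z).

Take the total order v_0 < v_1 < v_2 < v_3 < v_4 < v_5 < v_6 < v_7 < v_8 on the vertex set. Then K (dimension 2) consists of the simplices:

  0-simplices (9): [v_0], [v_1], [v_2], [v_3], [v_4], [v_5], [v_6], [v_7], [v_8]
  1-simplices (27): (27 of them)
  2-simplices (18): (18 of them)

so the chain groups are C_0 ≅ Z^9, C_1 ≅ Z^27, C_2 ≅ Z^18.

Boundary ∂_1: C_1 → C_0 is given by ∂[p,q] = [q] − [p]. For instance
  ∂[v_1,v_6] = [v_6] − [v_1].
The 9×27 boundary matrix has rank 8 and Smith normal form diag(1,1,1,1,1,1,1,1).

Boundary ∂_2: C_2 → C_1 maps a triangle to the signed sum of its edges. For instance
  ∂[v_1,v_2,v_7] = [v_2,v_7] − [v_1,v_7] + [v_1,v_2],
  ∂[v_5,v_6,v_7] = [v_6,v_7] − [v_5,v_7] + [v_5,v_6].
As a 27×18 matrix over Z this has rank 17, with invariant factors (1,1,1,1,1,1,1,1,1,1,1,1,1,1,1,1,1).

Reading off H_k = ker ∂_k / im ∂_{k+1}:

  H_2: rank ker ∂_2 − rank ∂_3 = (18 − 17) − 0 = 1, and there is no ∂_3, so H_2 ≅ Z.

(K is a triangulation of the torus T^2.)

H_2 ≅ Z.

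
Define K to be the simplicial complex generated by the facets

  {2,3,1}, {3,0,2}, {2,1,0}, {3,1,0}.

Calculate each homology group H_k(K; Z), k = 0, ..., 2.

H_0 ≅ Z,  H_1 = 0,  H_2 ≅ Z.

Take the total order 0 < 1 < 2 < 3 on the vertex set. Then K (dimension 2) consists of the simplices:

  0-simplices (4): [0], [1], [2], [3]
  1-simplices (6): [0,1], [0,2], [0,3], [1,2], [1,3], [2,3]
  2-simplices (4): [0,1,2], [0,1,3], [0,2,3], [1,2,3]

Hence C_0 ≅ Z^4, C_1 ≅ Z^6, C_2 ≅ Z^4.

∂_1: C_1 → C_0 is given by ∂[p,q] = [q] − [p].
The resulting 4×6 matrix has rank 3, and its Smith normal form has invariant factors (1,1,1).

Boundary ∂_2: C_2 → C_1 maps a triangle to the signed sum of its edges. For instance
  ∂[0,1,3] = [1,3] − [0,3] + [0,1],
  ∂[1,2,3] = [2,3] − [1,3] + [1,2].
As a 6×4 matrix over Z this has rank 3, with invariant factors (1,1,1).

From H_k ≅ ker(∂_k) / im(∂_{k+1}) we obtain:

  H_0: rank C_0 − rank ∂_1 = 4 − 3 = 1, and the invariant factors of ∂_1 are all 1, so H_0 = Z.
  H_1: rank ker ∂_1 − rank ∂_2 = (6 − 3) − 3 = 0, and the invariant factors of ∂_2 are all 1, so H_1 = 0.
  H_2: rank ker ∂_2 − rank ∂_3 = (4 − 3) − 0 = 1, and there is no ∂_3, so H_2 = Z.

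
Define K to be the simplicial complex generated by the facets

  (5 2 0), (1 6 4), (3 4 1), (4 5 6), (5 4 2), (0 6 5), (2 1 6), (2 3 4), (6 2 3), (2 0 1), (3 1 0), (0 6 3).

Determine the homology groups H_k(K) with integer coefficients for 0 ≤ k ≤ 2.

H_0 = Z,  H_1 = Z_2,  H_2 = 0.

K has 7 vertices, 18 edges, 12 triangles.
rank ∂_0 = 0, rank ∂_1 = 6 ⇒ b_0 = 7 − 0 − 6 = 1; all invariant factors of ∂_1 are 1 so no torsion. So H_0 = Z.
rank ∂_1 = 6, rank ∂_2 = 12 ⇒ b_1 = 18 − 6 − 12 = 0; ∂_2 has invariant factor(s) [2] giving torsion. So H_1 = Z_2.
rank ∂_2 = 12, rank ∂_3 = 0 ⇒ b_2 = 12 − 12 − 0 = 0. So H_2 = 0.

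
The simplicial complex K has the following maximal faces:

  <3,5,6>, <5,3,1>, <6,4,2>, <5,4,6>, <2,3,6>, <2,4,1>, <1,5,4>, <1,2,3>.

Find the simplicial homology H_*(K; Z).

H_0 = Z,  H_1 = 0,  H_2 = Z.

We work with the vertex ordering 1 < 2 < 3 < 4 < 5 < 6. The simplices of K, each written with vertices in increasing order, are:

  0-simplices (6): [1], [2], [3], [4], [5], [6]
  1-simplices (12): [1,2], [1,3], [1,4], [1,5], [2,3], [2,4], [2,6], [3,5], [3,6], [4,5], [4,6], [5,6]
  2-simplices (8): [1,2,3], [1,2,4], [1,3,5], [1,4,5], [2,3,6], [2,4,6], [3,5,6], [4,5,6]

giving chain groups C_0 ≅ Z^6, C_1 ≅ Z^12, C_2 ≅ Z^8.

Boundary ∂_1: C_1 → C_0 is given by ∂[p,q] = [q] − [p]. For instance
  ∂[1,4] = [4] − [1].
As a 6×12 matrix over Z this has rank 5, with invariant factors (1,1,1,1,1).

∂_2: C_2 → C_1 maps a triangle to the signed sum of its edges. For instance
  ∂[1,3,5] = [3,5] − [1,5] + [1,3],
  ∂[1,4,5] = [4,5] − [1,5] + [1,4].
The resulting 12×8 matrix has rank 7, and its Smith normal form has invariant factors (1,1,1,1,1,1,1).

Now H_k = ker ∂_k / im ∂_{k+1}, so:

  H_0: rank C_0 − rank ∂_1 = 6 − 5 = 1, and the invariant factors of ∂_1 are all 1, so H_0 ≅ Z.
  H_1: rank ker ∂_1 − rank ∂_2 = (12 − 5) − 7 = 0, and the invariant factors of ∂_2 are all 1, so H_1 ≅ 0.
  H_2: rank ker ∂_2 − rank ∂_3 = (8 − 7) − 0 = 1, and there is no ∂_3, so H_2 ≅ Z.

(K is a triangulation of the 2-sphere S^2.)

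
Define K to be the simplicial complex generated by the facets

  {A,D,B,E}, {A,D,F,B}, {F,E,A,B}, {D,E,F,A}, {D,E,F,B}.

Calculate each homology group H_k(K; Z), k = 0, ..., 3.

Order the vertices as A < B < D < E < F. Listing each simplex with vertices in this order, K has dimension 3 with simplices:

  0-simplices (5): A, B, D, E, F
  1-simplices (10): AB, AD, AE, AF, BD, BE, BF, DE, DF, EF
  2-simplices (10): ABD, ABE, ABF, ADE, ADF, AEF, BDE, BDF, BEF, DEF
  3-simplices (5): ABDE, ABDF, ABEF, ADEF, BDEF

Hence C_0 ≅ Z^5, C_1 ≅ Z^10, C_2 ≅ Z^10, C_3 ≅ Z^5.

Boundary ∂_1: C_1 → C_0 sends each edge [p,q] (with p < q) to q − p. For instance
  ∂DE = E − D.
As a 5×10 matrix over Z this has rank 4, with invariant factors (1,1,1,1).

∂_2: C_2 → C_1 maps a triangle to the signed sum of its edges. For instance
  ∂BDE = DE − BE + BD,
  ∂ADE = DE − AE + AD.
This gives a 10×10 integer matrix of rank 6; reducing to Smith normal form yields diagonal entries (1,1,1,1,1,1).

The boundary map ∂_3: C_3 → C_2 sends each 3-simplex σ to the alternating sum Σ_i (−1)^i (σ with its i-th vertex removed). For instance
  ∂BDEF = DEF − BEF + BDF − BDE,
  ∂ABDE = BDE − ADE + ABE − ABD.
The resulting 10×5 matrix has rank 4, and its Smith normal form has invariant factors (1,1,1,1).

Now H_k = ker ∂_k / im ∂_{k+1}, so:

  H_0: rank C_0 − rank ∂_1 = 5 − 4 = 1, and the invariant factors of ∂_1 are all 1, so H_0 ≅ Z.
  H_1: rank ker ∂_1 − rank ∂_2 = (10 − 4) − 6 = 0, and the invariant factors of ∂_2 are all 1, so H_1 ≅ 0.
  H_2: rank ker ∂_2 − rank ∂_3 = (10 − 6) − 4 = 0, and the invariant factors of ∂_3 are all 1, so H_2 ≅ 0.
  H_3: rank ker ∂_3 − rank ∂_4 = (5 − 4) − 0 = 1, and there is no ∂_4, so H_3 ≅ Z.

H_0 ≅ Z,  H_1 = 0,  H_2 = 0,  H_3 ≅ Z.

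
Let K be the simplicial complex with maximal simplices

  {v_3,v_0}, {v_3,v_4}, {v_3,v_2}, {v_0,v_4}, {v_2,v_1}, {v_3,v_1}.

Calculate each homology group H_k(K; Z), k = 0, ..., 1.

Take the total order v_0 < v_1 < v_2 < v_3 < v_4 on the vertex set. Then K (dimension 1) consists of the simplices:

  0-simplices (5): [v_0], [v_1], [v_2], [v_3], [v_4]
  1-simplices (6): [v_0,v_3], [v_0,v_4], [v_1,v_2], [v_1,v_3], [v_2,v_3], [v_3,v_4]

so the chain groups are C_0 ≅ Z^5, C_1 ≅ Z^6.

Boundary ∂_1: C_1 → C_0 is given by ∂[p,q] = [q] − [p]. For instance
  ∂[v_1,v_2] = [v_2] − [v_1].
This gives a 5×6 integer matrix of rank 4; reducing to Smith normal form yields diagonal entries (1,1,1,1).

Now H_k = ker ∂_k / im ∂_{k+1}, so:

  H_0: rank C_0 − rank ∂_1 = 5 − 4 = 1, and the invariant factors of ∂_1 are all 1, so H_0 = Z.
  H_1: rank ker ∂_1 − rank ∂_2 = (6 − 4) − 0 = 2, and there is no ∂_2, so H_1 = Z^2.

As a check, the Euler characteristic is 5 − 6 = -1, which agrees with 1 − 2 = -1.

H_0 = Z,  H_1 = Z^2.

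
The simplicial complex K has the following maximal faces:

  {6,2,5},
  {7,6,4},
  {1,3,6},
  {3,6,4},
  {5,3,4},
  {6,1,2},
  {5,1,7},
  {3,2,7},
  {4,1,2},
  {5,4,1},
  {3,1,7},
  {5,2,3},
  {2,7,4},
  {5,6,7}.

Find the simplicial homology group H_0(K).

H_0 = Z.

We work with the vertex ordering 1 < 2 < 3 < 4 < 5 < 6 < 7. The simplices of K, each written with vertices in increasing order, are:

  0-simplices (7): [1], [2], [3], [4], [5], [6], [7]
  1-simplices (21): [1,2], [1,3], [1,4], [1,5], [1,6], [1,7], [2,3], [2,4], [2,5], [2,6], [2,7], [3,4], [3,5], [3,6], [3,7], [4,5], [4,6], [4,7], [5,6], [5,7], [6,7]
  2-simplices (14): [1,2,4], [1,2,6], [1,3,6], [1,3,7], [1,4,5], [1,5,7], [2,3,5], [2,3,7], [2,4,7], [2,5,6], [3,4,5], [3,4,6], [4,6,7], [5,6,7]

Hence C_0 ≅ Z^7, C_1 ≅ Z^21, C_2 ≅ Z^14.

∂_1: C_1 → C_0 maps an edge to its endpoints' difference, ∂[p,q] = q − p.
The 7×21 boundary matrix has rank 6 and Smith normal form diag(1,1,1,1,1,1).

The boundary map ∂_2: C_2 → C_1 maps a triangle to the signed sum of its edges. For instance
  ∂[3,4,6] = [4,6] − [3,6] + [3,4],
  ∂[2,4,7] = [4,7] − [2,7] + [2,4].
The 21×14 boundary matrix has rank 13 and Smith normal form diag(1,1,1,1,1,1,1,1,1,1,1,1,1).

Now H_k = ker ∂_k / im ∂_{k+1}, so:

  H_0: rank C_0 − rank ∂_1 = 7 − 6 = 1, and the invariant factors of ∂_1 are all 1, so H_0 = Z.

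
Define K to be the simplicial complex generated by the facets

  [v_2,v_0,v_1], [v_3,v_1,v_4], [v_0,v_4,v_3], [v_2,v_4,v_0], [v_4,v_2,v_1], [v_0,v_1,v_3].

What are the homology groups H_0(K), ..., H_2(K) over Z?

Order the vertices as v_0 < v_1 < v_2 < v_3 < v_4. Listing each simplex with vertices in this order, K has dimension 2 with simplices:

  0-simplices (5): [v_0], [v_1], [v_2], [v_3], [v_4]
  1-simplices (9): [v_0,v_1], [v_0,v_2], [v_0,v_3], [v_0,v_4], [v_1,v_2], [v_1,v_3], [v_1,v_4], [v_2,v_4], [v_3,v_4]
  2-simplices (6): [v_0,v_1,v_2], [v_0,v_1,v_3], [v_0,v_2,v_4], [v_0,v_3,v_4], [v_1,v_2,v_4], [v_1,v_3,v_4]

Hence C_0 ≅ Z^5, C_1 ≅ Z^9, C_2 ≅ Z^6.

The boundary map ∂_1: C_1 → C_0 is given by ∂[p,q] = [q] − [p].
The resulting 5×9 matrix has rank 4, and its Smith normal form has invariant factors (1,1,1,1).

The boundary map ∂_2: C_2 → C_1 sends each 2-simplex [p,q,r] to [q,r] − [p,r] + [p,q]. For instance
  ∂[v_0,v_3,v_4] = [v_3,v_4] − [v_0,v_4] + [v_0,v_3],
  ∂[v_0,v_1,v_2] = [v_1,v_2] − [v_0,v_2] + [v_0,v_1].
This gives a 9×6 integer matrix of rank 5; reducing to Smith normal form yields diagonal entries (1,1,1,1,1).

From H_k ≅ ker(∂_k) / im(∂_{k+1}) we obtain:

  H_0: rank C_0 − rank ∂_1 = 5 − 4 = 1, and the invariant factors of ∂_1 are all 1, so H_0 = Z.
  H_1: rank ker ∂_1 − rank ∂_2 = (9 − 4) − 5 = 0, and the invariant factors of ∂_2 are all 1, so H_1 = 0.
  H_2: rank ker ∂_2 − rank ∂_3 = (6 − 5) − 0 = 1, and there is no ∂_3, so H_2 = Z.

H_0 = Z,  H_1 = 0,  H_2 = Z.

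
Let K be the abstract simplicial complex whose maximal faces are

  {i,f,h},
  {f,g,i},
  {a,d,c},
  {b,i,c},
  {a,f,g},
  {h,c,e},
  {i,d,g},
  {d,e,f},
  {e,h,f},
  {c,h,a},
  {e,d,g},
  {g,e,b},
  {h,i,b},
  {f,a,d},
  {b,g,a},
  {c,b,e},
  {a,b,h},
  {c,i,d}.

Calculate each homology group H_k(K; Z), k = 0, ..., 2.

H_0 ≅ Z,  H_1 ≅ Z ⊕ Z/2,  H_2 = 0.

Fix the vertex order a < b < c < d < e < f < g < h < i and write every simplex with vertices in increasing order. Then dim K = 2 and the simplices of K are:

  0-simplices (9): a, b, c, d, e, f, g, h, i
  1-simplices (27): ab, ac, ad, af, ag, ah, bc, be, bg, bh, bi, cd, ce, ch, ci, de, df, dg, di, ef, eg, eh, fg, fh, fi, gi, hi
  2-simplices (18): abg, abh, acd, ach, adf, afg, bce, bci, beg, bhi, cdi, ceh, def, deg, dgi, efh, fgi, fhi

giving chain groups C_0 ≅ Z^9, C_1 ≅ Z^27, C_2 ≅ Z^18.

∂_1: C_1 → C_0 sends each edge [p,q] (with p < q) to q − p. For instance
  ∂df = f − d.
The 9×27 boundary matrix has rank 8 and Smith normal form diag(1,1,1,1,1,1,1,1).

∂_2: C_2 → C_1 maps a triangle to the signed sum of its edges. For instance
  ∂ach = ch − ah + ac,
  ∂adf = df − af + ad.
This gives a 27×18 integer matrix of rank 18; reducing to Smith normal form yields diagonal entries (1,1,1,1,1,1,1,1,1,1,1,1,1,1,1,1,1,2).

Computing H_k = (kernel of ∂_k) / (image of ∂_{k+1}):

  H_0: rank C_0 − rank ∂_1 = 9 − 8 = 1, and the invariant factors of ∂_1 are all 1, so H_0 = Z.
  H_1: rank ker ∂_1 − rank ∂_2 = (27 − 8) − 18 = 1, and ∂_2 has invariant factor 2 > 1, so H_1 = Z ⊕ Z/2.
  H_2: rank ker ∂_2 − rank ∂_3 = (18 − 18) − 0 = 0, and there is no ∂_3, so H_2 = 0.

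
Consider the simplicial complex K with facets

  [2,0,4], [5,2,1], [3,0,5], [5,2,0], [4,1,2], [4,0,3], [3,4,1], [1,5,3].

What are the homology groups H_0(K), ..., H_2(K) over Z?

Fix the vertex order 0 < 1 < 2 < 3 < 4 < 5 and write every simplex with vertices in increasing order. Then dim K = 2 and the simplices of K are:

  0-simplices (6): [0], [1], [2], [3], [4], [5]
  1-simplices (12): [0,2], [0,3], [0,4], [0,5], [1,2], [1,3], [1,4], [1,5], [2,4], [2,5], [3,4], [3,5]
  2-simplices (8): [0,2,4], [0,2,5], [0,3,4], [0,3,5], [1,2,4], [1,2,5], [1,3,4], [1,3,5]

Hence C_0 ≅ Z^6, C_1 ≅ Z^12, C_2 ≅ Z^8.

The boundary map ∂_1: C_1 → C_0 maps an edge to its endpoints' difference, ∂[p,q] = q − p. For instance
  ∂[3,4] = [4] − [3].
The resulting 6×12 matrix has rank 5, and its Smith normal form has invariant factors (1,1,1,1,1).

Boundary ∂_2: C_2 → C_1 acts by ∂[p,q,r] = [q,r] − [p,r] + [p,q]. For instance
  ∂[0,3,5] = [3,5] − [0,5] + [0,3],
  ∂[1,3,5] = [3,5] − [1,5] + [1,3].
The resulting 12×8 matrix has rank 7, and its Smith normal form has invariant factors (1,1,1,1,1,1,1).

Now H_k = ker ∂_k / im ∂_{k+1}, so:

  H_0: rank C_0 − rank ∂_1 = 6 − 5 = 1, and the invariant factors of ∂_1 are all 1, so H_0 = Z.
  H_1: rank ker ∂_1 − rank ∂_2 = (12 − 5) − 7 = 0, and the invariant factors of ∂_2 are all 1, so H_1 = 0.
  H_2: rank ker ∂_2 − rank ∂_3 = (8 − 7) − 0 = 1, and there is no ∂_3, so H_2 = Z.

(K is a triangulation of the 2-sphere S^2.)

H_0 ≅ Z,  H_1 = 0,  H_2 ≅ Z.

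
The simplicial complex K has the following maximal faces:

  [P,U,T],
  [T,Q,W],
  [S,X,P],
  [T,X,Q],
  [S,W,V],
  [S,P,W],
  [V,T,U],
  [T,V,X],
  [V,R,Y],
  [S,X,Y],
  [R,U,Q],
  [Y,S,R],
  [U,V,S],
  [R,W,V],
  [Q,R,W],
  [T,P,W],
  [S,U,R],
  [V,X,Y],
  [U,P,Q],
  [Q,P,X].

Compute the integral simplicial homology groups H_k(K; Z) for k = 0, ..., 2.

Take the total order P < Q < R < S < T < U < V < W < X < Y on the vertex set. Then K (dimension 2) consists of the simplices:

  0-simplices (10): P, Q, R, S, T, U, V, W, X, Y
  1-simplices (30): PQ, PS, PT, PU, PW, PX, QR, QT, QU, QW, QX, RS, RU, RV, RW, RY, SU, SV, SW, SX, SY, TU, TV, TW, TX, UV, VW, VX, VY, XY
  2-simplices (20): PQU, PQX, PSW, PSX, PTU, PTW, QRU, QRW, QTW, QTX, RSU, RSY, RVW, RVY, SUV, SVW, SXY, TUV, TVX, VXY

Hence C_0 ≅ Z^10, C_1 ≅ Z^30, C_2 ≅ Z^20.

The boundary map ∂_1: C_1 → C_0 is given by ∂[p,q] = [q] − [p].
This gives a 10×30 integer matrix of rank 9; reducing to Smith normal form yields diagonal entries (1,1,1,1,1,1,1,1,1).

The boundary map ∂_2: C_2 → C_1 acts by ∂[p,q,r] = [q,r] − [p,r] + [p,q]. For instance
  ∂PTU = TU − PU + PT,
  ∂TUV = UV − TV + TU.
This gives a 30×20 integer matrix of rank 20; reducing to Smith normal form yields diagonal entries (1,1,1,1,1,1,1,1,1,1,1,1,1,1,1,1,1,1,1,2).

Now H_k = ker ∂_k / im ∂_{k+1}, so:

  H_0: rank C_0 − rank ∂_1 = 10 − 9 = 1, and the invariant factors of ∂_1 are all 1, so H_0 ≅ Z.
  H_1: rank ker ∂_1 − rank ∂_2 = (30 − 9) − 20 = 1, and ∂_2 has invariant factor 2 > 1, so H_1 ≅ Z ⊕ Z/2.
  H_2: rank ker ∂_2 − rank ∂_3 = (20 − 20) − 0 = 0, and there is no ∂_3, so H_2 ≅ 0.

As a check, the Euler characteristic is 10 − 30 + 20 = 0, which agrees with 1 − 1 + 0 = 0.
(K is a triangulation of the Klein bottle.)

H_0 = Z,  H_1 = Z ⊕ Z/2,  H_2 = 0.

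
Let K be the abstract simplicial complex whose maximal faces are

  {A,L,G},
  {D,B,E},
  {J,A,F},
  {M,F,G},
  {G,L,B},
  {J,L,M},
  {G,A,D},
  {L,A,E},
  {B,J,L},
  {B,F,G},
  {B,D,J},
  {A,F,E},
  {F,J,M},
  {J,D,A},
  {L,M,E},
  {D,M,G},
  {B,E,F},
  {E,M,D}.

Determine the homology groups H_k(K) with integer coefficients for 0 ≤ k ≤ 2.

Order the vertices as A < B < D < E < F < G < J < L < M. Listing each simplex with vertices in this order, K has dimension 2 with simplices:

  0-simplices (9): A, B, D, E, F, G, J, L, M
  1-simplices (27): AD, AE, AF, AG, AJ, AL, BD, BE, BF, BG, BJ, BL, DE, DG, DJ, DM, EF, EL, EM, FG, FJ, FM, GL, GM, JL, JM, LM
  2-simplices (18): ADG, ADJ, AEF, AEL, AFJ, AGL, BDE, BDJ, BEF, BFG, BGL, BJL, DEM, DGM, ELM, FGM, FJM, JLM

giving chain groups C_0 ≅ Z^9, C_1 ≅ Z^27, C_2 ≅ Z^18.

∂_1: C_1 → C_0 maps an edge to its endpoints' difference, ∂[p,q] = q − p. For instance
  ∂GM = M − G.
The 9×27 boundary matrix has rank 8 and Smith normal form diag(1,1,1,1,1,1,1,1).

∂_2: C_2 → C_1 maps a triangle to the signed sum of its edges. For instance
  ∂AFJ = FJ − AJ + AF,
  ∂ADJ = DJ − AJ + AD.
The resulting 27×18 matrix has rank 17, and its Smith normal form has invariant factors (1,1,1,1,1,1,1,1,1,1,1,1,1,1,1,1,1).

Now H_k = ker ∂_k / im ∂_{k+1}, so:

  H_0: rank C_0 − rank ∂_1 = 9 − 8 = 1, and the invariant factors of ∂_1 are all 1, so H_0 = Z.
  H_1: rank ker ∂_1 − rank ∂_2 = (27 − 8) − 17 = 2, and the invariant factors of ∂_2 are all 1, so H_1 = Z^2.
  H_2: rank ker ∂_2 − rank ∂_3 = (18 − 17) − 0 = 1, and there is no ∂_3, so H_2 = Z.

As a check, the Euler characteristic is 9 − 27 + 18 = 0, which agrees with 1 − 2 + 1 = 0.

H_0 ≅ Z,  H_1 ≅ Z^2,  H_2 ≅ Z.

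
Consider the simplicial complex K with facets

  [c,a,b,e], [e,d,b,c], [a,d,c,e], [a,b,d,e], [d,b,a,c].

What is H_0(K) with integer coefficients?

Order the vertices as a < b < c < d < e. Listing each simplex with vertices in this order, K has dimension 3 with simplices:

  0-simplices (5): a, b, c, d, e
  1-simplices (10): ab, ac, ad, ae, bc, bd, be, cd, ce, de
  2-simplices (10): abc, abd, abe, acd, ace, ade, bcd, bce, bde, cde
  3-simplices (5): abcd, abce, abde, acde, bcde

giving chain groups C_0 ≅ Z^5, C_1 ≅ Z^10, C_2 ≅ Z^10, C_3 ≅ Z^5.

∂_1: C_1 → C_0 is given by ∂[p,q] = [q] − [p]. For instance
  ∂bd = d − b.
The 5×10 boundary matrix has rank 4 and Smith normal form diag(1,1,1,1).

Boundary ∂_2: C_2 → C_1 maps a triangle to the signed sum of its edges. For instance
  ∂abe = be − ae + ab,
  ∂bce = ce − be + bc.
The resulting 10×10 matrix has rank 6, and its Smith normal form has invariant factors (1,1,1,1,1,1).

Boundary ∂_3: C_3 → C_2 sends each 3-simplex σ to the alternating sum Σ_i (−1)^i (σ with its i-th vertex removed). For instance
  ∂abcd = bcd − acd + abd − abc,
  ∂abce = bce − ace + abe − abc.
The resulting 10×5 matrix has rank 4, and its Smith normal form has invariant factors (1,1,1,1).

From H_k ≅ ker(∂_k) / im(∂_{k+1}) we obtain:

  H_0: rank C_0 − rank ∂_1 = 5 − 4 = 1, and the invariant factors of ∂_1 are all 1, so H_0 ≅ Z.

H_0 ≅ Z.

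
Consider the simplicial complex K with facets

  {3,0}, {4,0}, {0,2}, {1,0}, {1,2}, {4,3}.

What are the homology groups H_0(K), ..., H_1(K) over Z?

K has 5 vertices, 6 edges.
rank ∂_0 = 0, rank ∂_1 = 4 ⇒ b_0 = 5 − 0 − 4 = 1; all invariant factors of ∂_1 are 1 so no torsion. So H_0 ≅ Z.
rank ∂_1 = 4, rank ∂_2 = 0 ⇒ b_1 = 6 − 4 − 0 = 2. So H_1 ≅ Z^2.

H_0 = Z,  H_1 = Z^2.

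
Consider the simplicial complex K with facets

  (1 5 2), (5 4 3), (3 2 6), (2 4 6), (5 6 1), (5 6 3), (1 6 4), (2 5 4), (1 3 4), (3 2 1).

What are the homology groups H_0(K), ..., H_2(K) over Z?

H_0 ≅ Z,  H_1 ≅ Z/2,  H_2 = 0.

K has 6 vertices, 15 edges, 10 triangles.
rank ∂_0 = 0, rank ∂_1 = 5 ⇒ b_0 = 6 − 0 − 5 = 1; all invariant factors of ∂_1 are 1 so no torsion. So H_0 ≅ Z.
rank ∂_1 = 5, rank ∂_2 = 10 ⇒ b_1 = 15 − 5 − 10 = 0; ∂_2 has invariant factor(s) [2] giving torsion. So H_1 ≅ Z/2.
rank ∂_2 = 10, rank ∂_3 = 0 ⇒ b_2 = 10 − 10 − 0 = 0. So H_2 ≅ 0.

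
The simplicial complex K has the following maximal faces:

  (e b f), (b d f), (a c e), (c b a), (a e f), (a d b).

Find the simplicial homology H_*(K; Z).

H_0 ≅ Z,  H_1 ≅ Z,  H_2 = 0.

Fix the vertex order a < b < c < d < e < f and write every simplex with vertices in increasing order. Then dim K = 2 and the simplices of K are:

  0-simplices (6): a, b, c, d, e, f
  1-simplices (12): ab, ac, ad, ae, af, bc, bd, be, bf, ce, df, ef
  2-simplices (6): abc, abd, ace, aef, bdf, bef

Hence C_0 ≅ Z^6, C_1 ≅ Z^12, C_2 ≅ Z^6.

∂_1: C_1 → C_0 is given by ∂[p,q] = [q] − [p].
This gives a 6×12 integer matrix of rank 5; reducing to Smith normal form yields diagonal entries (1,1,1,1,1).

Boundary ∂_2: C_2 → C_1 sends each 2-simplex [p,q,r] to [q,r] − [p,r] + [p,q]. For instance
  ∂bef = ef − bf + be,
  ∂aef = ef − af + ae.
The 12×6 boundary matrix has rank 6 and Smith normal form diag(1,1,1,1,1,1).

From H_k ≅ ker(∂_k) / im(∂_{k+1}) we obtain:

  H_0: rank C_0 − rank ∂_1 = 6 − 5 = 1, and the invariant factors of ∂_1 are all 1, so H_0 ≅ Z.
  H_1: rank ker ∂_1 − rank ∂_2 = (12 − 5) − 6 = 1, and the invariant factors of ∂_2 are all 1, so H_1 ≅ Z.
  H_2: rank ker ∂_2 − rank ∂_3 = (6 − 6) − 0 = 0, and there is no ∂_3, so H_2 ≅ 0.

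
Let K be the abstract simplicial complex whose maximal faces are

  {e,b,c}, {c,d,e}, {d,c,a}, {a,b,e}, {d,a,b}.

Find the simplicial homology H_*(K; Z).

H_0 = Z,  H_1 = Z,  H_2 = 0.

Order the vertices as a < b < c < d < e. Listing each simplex with vertices in this order, K has dimension 2 with simplices:

  0-simplices (5): a, b, c, d, e
  1-simplices (10): ab, ac, ad, ae, bc, bd, be, cd, ce, de
  2-simplices (5): abd, abe, acd, bce, cde

Hence C_0 ≅ Z^5, C_1 ≅ Z^10, C_2 ≅ Z^5.

∂_1: C_1 → C_0 maps an edge to its endpoints' difference, ∂[p,q] = q − p.
As a 5×10 matrix over Z this has rank 4, with invariant factors (1,1,1,1).

∂_2: C_2 → C_1 sends each 2-simplex [p,q,r] to [q,r] − [p,r] + [p,q]. For instance
  ∂acd = cd − ad + ac,
  ∂abd = bd − ad + ab.
This gives a 10×5 integer matrix of rank 5; reducing to Smith normal form yields diagonal entries (1,1,1,1,1).

Now H_k = ker ∂_k / im ∂_{k+1}, so:

  H_0: rank C_0 − rank ∂_1 = 5 − 4 = 1, and the invariant factors of ∂_1 are all 1, so H_0 ≅ Z.
  H_1: rank ker ∂_1 − rank ∂_2 = (10 − 4) − 5 = 1, and the invariant factors of ∂_2 are all 1, so H_1 ≅ Z.
  H_2: rank ker ∂_2 − rank ∂_3 = (5 − 5) − 0 = 0, and there is no ∂_3, so H_2 ≅ 0.

As a check, the Euler characteristic is 5 − 10 + 5 = 0, which agrees with 1 − 1 + 0 = 0.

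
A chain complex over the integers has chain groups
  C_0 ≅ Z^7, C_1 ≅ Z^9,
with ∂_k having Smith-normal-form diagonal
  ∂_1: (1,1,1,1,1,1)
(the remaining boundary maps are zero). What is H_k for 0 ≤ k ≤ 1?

H_0 = Z,  H_1 = Z^3.

H_0: b_0 = 7 − 0 − 6 = 1; torsion from ∂_1 factors > 1: none. So H_0 = Z.
H_1: b_1 = 9 − 6 − 0 = 3; torsion from ∂_2 factors > 1: none. So H_1 = Z^3.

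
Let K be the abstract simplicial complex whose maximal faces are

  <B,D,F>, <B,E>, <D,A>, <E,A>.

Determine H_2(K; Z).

K has 5 vertices, 6 edges, 1 triangle.
rank ∂_2 = 1, rank ∂_3 = 0 ⇒ b_2 = 1 − 1 − 0 = 0. So H_2 ≅ 0.

H_2 = 0.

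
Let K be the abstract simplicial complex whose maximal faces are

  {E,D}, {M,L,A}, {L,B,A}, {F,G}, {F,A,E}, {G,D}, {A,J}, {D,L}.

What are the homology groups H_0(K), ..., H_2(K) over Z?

H_0 ≅ Z,  H_1 ≅ Z^2,  H_2 = 0.

We work with the vertex ordering A < B < D < E < F < G < J < L < M. The simplices of K, each written with vertices in increasing order, are:

  0-simplices (9): A, B, D, E, F, G, J, L, M
  1-simplices (13): AB, AE, AF, AJ, AL, AM, BL, DE, DG, DL, EF, FG, LM
  2-simplices (3): ABL, AEF, ALM

Hence C_0 ≅ Z^9, C_1 ≅ Z^13, C_2 ≅ Z^3.

∂_1: C_1 → C_0 maps an edge to its endpoints' difference, ∂[p,q] = q − p. For instance
  ∂FG = G − F.
The 9×13 boundary matrix has rank 8 and Smith normal form diag(1,1,1,1,1,1,1,1).

The boundary map ∂_2: C_2 → C_1 sends each 2-simplex [p,q,r] to [q,r] − [p,r] + [p,q]. For instance
  ∂ABL = BL − AL + AB,
  ∂ALM = LM − AM + AL.
This gives a 13×3 integer matrix of rank 3; reducing to Smith normal form yields diagonal entries (1,1,1).

From H_k ≅ ker(∂_k) / im(∂_{k+1}) we obtain:

  H_0: rank C_0 − rank ∂_1 = 9 − 8 = 1, and the invariant factors of ∂_1 are all 1, so H_0 ≅ Z.
  H_1: rank ker ∂_1 − rank ∂_2 = (13 − 8) − 3 = 2, and the invariant factors of ∂_2 are all 1, so H_1 ≅ Z^2.
  H_2: rank ker ∂_2 − rank ∂_3 = (3 − 3) − 0 = 0, and there is no ∂_3, so H_2 ≅ 0.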